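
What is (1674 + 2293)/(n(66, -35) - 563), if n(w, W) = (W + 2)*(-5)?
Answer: -3967/398 ≈ -9.9673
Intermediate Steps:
n(w, W) = -10 - 5*W (n(w, W) = (2 + W)*(-5) = -10 - 5*W)
(1674 + 2293)/(n(66, -35) - 563) = (1674 + 2293)/((-10 - 5*(-35)) - 563) = 3967/((-10 + 175) - 563) = 3967/(165 - 563) = 3967/(-398) = 3967*(-1/398) = -3967/398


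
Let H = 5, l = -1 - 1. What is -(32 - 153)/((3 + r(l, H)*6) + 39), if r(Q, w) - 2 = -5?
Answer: 121/24 ≈ 5.0417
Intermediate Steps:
l = -2
r(Q, w) = -3 (r(Q, w) = 2 - 5 = -3)
-(32 - 153)/((3 + r(l, H)*6) + 39) = -(32 - 153)/((3 - 3*6) + 39) = -(-121)/((3 - 18) + 39) = -(-121)/(-15 + 39) = -(-121)/24 = -1*(-121/24) = 121/24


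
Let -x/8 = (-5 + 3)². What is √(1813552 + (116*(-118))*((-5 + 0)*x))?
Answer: 4*I*√23533 ≈ 613.62*I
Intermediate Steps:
x = -32 (x = -8*(-5 + 3)² = -8*(-2)² = -8*4 = -32)
√(1813552 + (116*(-118))*((-5 + 0)*x)) = √(1813552 + (116*(-118))*((-5 + 0)*(-32))) = √(1813552 - (-68440)*(-32)) = √(1813552 - 13688*160) = √(1813552 - 2190080) = √(-376528) = 4*I*√23533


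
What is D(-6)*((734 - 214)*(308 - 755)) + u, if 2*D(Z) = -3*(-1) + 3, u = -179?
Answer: -697499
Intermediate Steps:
D(Z) = 3 (D(Z) = (-3*(-1) + 3)/2 = (3 + 3)/2 = (½)*6 = 3)
D(-6)*((734 - 214)*(308 - 755)) + u = 3*((734 - 214)*(308 - 755)) - 179 = 3*(520*(-447)) - 179 = 3*(-232440) - 179 = -697320 - 179 = -697499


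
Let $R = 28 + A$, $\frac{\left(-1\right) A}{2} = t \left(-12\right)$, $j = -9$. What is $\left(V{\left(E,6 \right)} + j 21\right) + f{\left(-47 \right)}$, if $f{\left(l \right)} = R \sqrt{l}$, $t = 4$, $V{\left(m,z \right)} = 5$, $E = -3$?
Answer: $-184 + 124 i \sqrt{47} \approx -184.0 + 850.1 i$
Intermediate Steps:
$A = 96$ ($A = - 2 \cdot 4 \left(-12\right) = \left(-2\right) \left(-48\right) = 96$)
$R = 124$ ($R = 28 + 96 = 124$)
$f{\left(l \right)} = 124 \sqrt{l}$
$\left(V{\left(E,6 \right)} + j 21\right) + f{\left(-47 \right)} = \left(5 - 189\right) + 124 \sqrt{-47} = \left(5 - 189\right) + 124 i \sqrt{47} = -184 + 124 i \sqrt{47}$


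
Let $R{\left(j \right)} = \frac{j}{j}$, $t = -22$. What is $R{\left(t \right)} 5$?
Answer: $5$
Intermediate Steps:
$R{\left(j \right)} = 1$
$R{\left(t \right)} 5 = 1 \cdot 5 = 5$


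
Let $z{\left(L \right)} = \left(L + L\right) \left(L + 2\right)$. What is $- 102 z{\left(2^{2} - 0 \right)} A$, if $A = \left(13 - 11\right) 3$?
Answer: $-29376$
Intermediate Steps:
$A = 6$ ($A = 2 \cdot 3 = 6$)
$z{\left(L \right)} = 2 L \left(2 + L\right)$
$- 102 z{\left(2^{2} - 0 \right)} A = - 102 \cdot 2 \left(2^{2} - 0\right) \left(2 + \left(2^{2} - 0\right)\right) 6 = - 102 \cdot 2 \left(4 + 0\right) \left(2 + \left(4 + 0\right)\right) 6 = - 102 \cdot 2 \cdot 4 \left(2 + 4\right) 6 = - 102 \cdot 2 \cdot 4 \cdot 6 \cdot 6 = \left(-102\right) 48 \cdot 6 = \left(-4896\right) 6 = -29376$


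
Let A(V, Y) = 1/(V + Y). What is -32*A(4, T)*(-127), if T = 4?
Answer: 508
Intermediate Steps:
-32*A(4, T)*(-127) = -32*(-127)/(4 + 4) = -32*(-127)/8 = -4*(-127) = -32*(-127/8) = 508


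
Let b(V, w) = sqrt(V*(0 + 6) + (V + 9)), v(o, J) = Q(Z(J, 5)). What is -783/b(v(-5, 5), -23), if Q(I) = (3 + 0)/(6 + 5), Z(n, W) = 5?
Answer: -261*sqrt(330)/20 ≈ -237.06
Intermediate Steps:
Q(I) = 3/11
v(o, J) = 3/11
b(V, w) = sqrt(9 + 7*V) (b(V, w) = sqrt(V*6 + (9 + V)) = sqrt(6*V + (9 + V)) = sqrt(9 + 7*V))
-783/b(v(-5, 5), -23) = -783/sqrt(9 + 7*(3/11)) = -783/sqrt(9 + 21/11) = -783*sqrt(330)/60 = -261*sqrt(330)/20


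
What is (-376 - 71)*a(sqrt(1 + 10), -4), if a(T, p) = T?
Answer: -447*sqrt(11) ≈ -1482.5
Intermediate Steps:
(-376 - 71)*a(sqrt(1 + 10), -4) = (-376 - 71)*sqrt(1 + 10) = -447*sqrt(11)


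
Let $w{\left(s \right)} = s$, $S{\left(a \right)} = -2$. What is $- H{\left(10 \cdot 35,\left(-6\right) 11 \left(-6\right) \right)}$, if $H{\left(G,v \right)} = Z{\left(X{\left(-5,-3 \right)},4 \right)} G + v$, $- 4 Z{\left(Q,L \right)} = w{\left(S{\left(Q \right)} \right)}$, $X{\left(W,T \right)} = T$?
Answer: $-571$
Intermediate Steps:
$Z{\left(Q,L \right)} = \frac{1}{2}$ ($Z{\left(Q,L \right)} = \left(- \frac{1}{4}\right) \left(-2\right) = \frac{1}{2}$)
$H{\left(G,v \right)} = v + \frac{G}{2}$ ($H{\left(G,v \right)} = \frac{G}{2} + v = v + \frac{G}{2}$)
$- H{\left(10 \cdot 35,\left(-6\right) 11 \left(-6\right) \right)} = - (\left(-6\right) 11 \left(-6\right) + \frac{10 \cdot 35}{2}) = - (\left(-66\right) \left(-6\right) + \frac{1}{2} \cdot 350) = - (396 + 175) = \left(-1\right) 571 = -571$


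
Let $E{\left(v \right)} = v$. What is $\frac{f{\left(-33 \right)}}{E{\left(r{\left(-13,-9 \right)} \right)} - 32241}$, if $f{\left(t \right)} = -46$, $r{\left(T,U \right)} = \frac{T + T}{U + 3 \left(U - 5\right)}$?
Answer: $\frac{2346}{1644265} \approx 0.0014268$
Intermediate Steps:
$r{\left(T,U \right)} = \frac{2 T}{-15 + 4 U}$ ($r{\left(T,U \right)} = \frac{2 T}{U + 3 \left(-5 + U\right)} = \frac{2 T}{U + \left(-15 + 3 U\right)} = \frac{2 T}{-15 + 4 U}$)
$\frac{f{\left(-33 \right)}}{E{\left(r{\left(-13,-9 \right)} \right)} - 32241} = - \frac{46}{2 \left(-13\right) \frac{1}{-15 + 4 \left(-9\right)} - 32241} = - \frac{46}{2 \left(-13\right) \frac{1}{-15 - 36} - 32241} = - \frac{46}{2 \left(-13\right) \frac{1}{-51} - 32241} = - \frac{46}{2 \left(-13\right) \left(- \frac{1}{51}\right) - 32241} = - \frac{46}{\frac{26}{51} - 32241} = - \frac{46}{- \frac{1644265}{51}} = \left(-46\right) \left(- \frac{51}{1644265}\right) = \frac{2346}{1644265}$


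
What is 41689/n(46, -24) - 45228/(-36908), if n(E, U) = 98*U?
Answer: -358070339/21701904 ≈ -16.499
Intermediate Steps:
41689/n(46, -24) - 45228/(-36908) = 41689/((98*(-24))) - 45228/(-36908) = 41689/(-2352) - 45228*(-1/36908) = 41689*(-1/2352) + 11307/9227 = -41689/2352 + 11307/9227 = -358070339/21701904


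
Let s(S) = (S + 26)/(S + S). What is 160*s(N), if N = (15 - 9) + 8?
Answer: 1600/7 ≈ 228.57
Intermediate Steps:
N = 14 (N = 6 + 8 = 14)
s(S) = (26 + S)/(2*S) (s(S) = (26 + S)/((2*S)) = (26 + S)*(1/(2*S)) = (26 + S)/(2*S))
160*s(N) = 160*((½)*(26 + 14)/14) = 160*((½)*(1/14)*40) = 160*(10/7) = 1600/7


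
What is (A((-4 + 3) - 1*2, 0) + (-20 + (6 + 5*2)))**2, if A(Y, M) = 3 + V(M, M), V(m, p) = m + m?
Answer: 1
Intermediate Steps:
V(m, p) = 2*m
A(Y, M) = 3 + 2*M
(A((-4 + 3) - 1*2, 0) + (-20 + (6 + 5*2)))**2 = ((3 + 2*0) + (-20 + (6 + 5*2)))**2 = ((3 + 0) + (-20 + (6 + 10)))**2 = (3 + (-20 + 16))**2 = (3 - 4)**2 = (-1)**2 = 1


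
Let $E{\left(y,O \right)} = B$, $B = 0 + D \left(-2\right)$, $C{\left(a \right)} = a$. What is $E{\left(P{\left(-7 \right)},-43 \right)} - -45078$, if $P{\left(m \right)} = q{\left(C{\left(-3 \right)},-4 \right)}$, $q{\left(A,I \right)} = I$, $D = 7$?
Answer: $45064$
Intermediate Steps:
$B = -14$ ($B = 0 + 7 \left(-2\right) = 0 - 14 = -14$)
$P{\left(m \right)} = -4$
$E{\left(y,O \right)} = -14$
$E{\left(P{\left(-7 \right)},-43 \right)} - -45078 = -14 - -45078 = -14 + 45078 = 45064$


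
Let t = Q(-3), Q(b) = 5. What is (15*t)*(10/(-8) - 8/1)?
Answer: -2775/4 ≈ -693.75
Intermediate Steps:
t = 5
(15*t)*(10/(-8) - 8/1) = (15*5)*(10/(-8) - 8/1) = 75*(10*(-⅛) - 8*1) = 75*(-5/4 - 8) = 75*(-37/4) = -2775/4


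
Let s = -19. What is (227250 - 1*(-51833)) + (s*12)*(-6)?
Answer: 280451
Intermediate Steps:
(227250 - 1*(-51833)) + (s*12)*(-6) = (227250 - 1*(-51833)) - 19*12*(-6) = (227250 + 51833) - 228*(-6) = 279083 + 1368 = 280451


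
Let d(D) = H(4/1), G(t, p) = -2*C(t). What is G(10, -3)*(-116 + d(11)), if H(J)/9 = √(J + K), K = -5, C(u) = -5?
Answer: -1160 + 90*I ≈ -1160.0 + 90.0*I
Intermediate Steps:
H(J) = 9*√(-5 + J) (H(J) = 9*√(J - 5) = 9*√(-5 + J))
G(t, p) = 10 (G(t, p) = -2*(-5) = 10)
d(D) = 9*I (d(D) = 9*√(-5 + 4/1) = 9*√(-5 + 4*1) = 9*√(-5 + 4) = 9*√(-1) = 9*I)
G(10, -3)*(-116 + d(11)) = 10*(-116 + 9*I) = -1160 + 90*I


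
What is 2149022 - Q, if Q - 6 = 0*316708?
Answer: 2149016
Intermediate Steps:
Q = 6 (Q = 6 + 0*316708 = 6 + 0 = 6)
2149022 - Q = 2149022 - 1*6 = 2149022 - 6 = 2149016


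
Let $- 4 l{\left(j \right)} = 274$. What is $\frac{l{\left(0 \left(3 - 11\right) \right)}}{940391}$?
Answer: $- \frac{137}{1880782} \approx -7.2842 \cdot 10^{-5}$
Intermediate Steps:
$l{\left(j \right)} = - \frac{137}{2}$ ($l{\left(j \right)} = \left(- \frac{1}{4}\right) 274 = - \frac{137}{2}$)
$\frac{l{\left(0 \left(3 - 11\right) \right)}}{940391} = - \frac{137}{2 \cdot 940391} = \left(- \frac{137}{2}\right) \frac{1}{940391} = - \frac{137}{1880782}$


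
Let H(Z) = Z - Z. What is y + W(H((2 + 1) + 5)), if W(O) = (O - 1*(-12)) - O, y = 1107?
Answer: 1119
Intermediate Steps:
H(Z) = 0
W(O) = 12 (W(O) = (O + 12) - O = (12 + O) - O = 12)
y + W(H((2 + 1) + 5)) = 1107 + 12 = 1119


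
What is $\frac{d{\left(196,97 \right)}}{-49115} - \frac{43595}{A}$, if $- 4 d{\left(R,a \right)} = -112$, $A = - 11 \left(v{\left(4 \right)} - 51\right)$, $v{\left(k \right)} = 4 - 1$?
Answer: $- \frac{17695729}{214320} \approx -82.567$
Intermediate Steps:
$v{\left(k \right)} = 3$ ($v{\left(k \right)} = 4 - 1 = 3$)
$A = 528$ ($A = - 11 \left(3 - 51\right) = \left(-11\right) \left(-48\right) = 528$)
$d{\left(R,a \right)} = 28$ ($d{\left(R,a \right)} = \left(- \frac{1}{4}\right) \left(-112\right) = 28$)
$\frac{d{\left(196,97 \right)}}{-49115} - \frac{43595}{A} = \frac{28}{-49115} - \frac{43595}{528} = 28 \left(- \frac{1}{49115}\right) - \frac{43595}{528} = - \frac{28}{49115} - \frac{43595}{528} = - \frac{17695729}{214320}$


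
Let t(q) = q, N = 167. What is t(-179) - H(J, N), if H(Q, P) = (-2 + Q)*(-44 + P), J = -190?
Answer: 23437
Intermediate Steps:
H(Q, P) = (-44 + P)*(-2 + Q)
t(-179) - H(J, N) = -179 - (88 - 44*(-190) - 2*167 + 167*(-190)) = -179 - (88 + 8360 - 334 - 31730) = -179 - 1*(-23616) = -179 + 23616 = 23437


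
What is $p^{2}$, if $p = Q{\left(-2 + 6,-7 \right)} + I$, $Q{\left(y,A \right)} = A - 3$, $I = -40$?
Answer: $2500$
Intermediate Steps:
$Q{\left(y,A \right)} = -3 + A$ ($Q{\left(y,A \right)} = A - 3 = -3 + A$)
$p = -50$ ($p = \left(-3 - 7\right) - 40 = -10 - 40 = -50$)
$p^{2} = \left(-50\right)^{2} = 2500$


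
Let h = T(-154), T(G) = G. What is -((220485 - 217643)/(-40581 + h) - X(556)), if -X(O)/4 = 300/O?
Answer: -11825462/5662165 ≈ -2.0885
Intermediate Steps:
h = -154
X(O) = -1200/O
-((220485 - 217643)/(-40581 + h) - X(556)) = -((220485 - 217643)/(-40581 - 154) - (-1200)/556) = -(2842/(-40735) - (-1200)/556) = -(2842*(-1/40735) - 1*(-300/139)) = -(-2842/40735 + 300/139) = -1*11825462/5662165 = -11825462/5662165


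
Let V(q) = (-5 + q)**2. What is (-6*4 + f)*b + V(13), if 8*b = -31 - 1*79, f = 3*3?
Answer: 1081/4 ≈ 270.25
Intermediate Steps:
f = 9
b = -55/4 (b = (-31 - 1*79)/8 = (-31 - 79)/8 = (1/8)*(-110) = -55/4 ≈ -13.750)
(-6*4 + f)*b + V(13) = (-6*4 + 9)*(-55/4) + (-5 + 13)**2 = (-24 + 9)*(-55/4) + 8**2 = -15*(-55/4) + 64 = 825/4 + 64 = 1081/4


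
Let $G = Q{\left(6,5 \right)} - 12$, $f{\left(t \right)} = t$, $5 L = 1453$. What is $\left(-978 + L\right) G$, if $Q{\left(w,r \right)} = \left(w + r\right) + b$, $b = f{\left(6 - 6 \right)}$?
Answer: $\frac{3437}{5} \approx 687.4$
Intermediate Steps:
$L = \frac{1453}{5}$ ($L = \frac{1}{5} \cdot 1453 = \frac{1453}{5} \approx 290.6$)
$b = 0$ ($b = 6 - 6 = 0$)
$Q{\left(w,r \right)} = r + w$ ($Q{\left(w,r \right)} = \left(w + r\right) + 0 = \left(r + w\right) + 0 = r + w$)
$G = -1$ ($G = \left(5 + 6\right) - 12 = 11 - 12 = -1$)
$\left(-978 + L\right) G = \left(-978 + \frac{1453}{5}\right) \left(-1\right) = \left(- \frac{3437}{5}\right) \left(-1\right) = \frac{3437}{5}$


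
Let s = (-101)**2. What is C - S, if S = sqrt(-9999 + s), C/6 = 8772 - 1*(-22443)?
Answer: 187290 - sqrt(202) ≈ 1.8728e+5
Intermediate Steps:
s = 10201
C = 187290 (C = 6*(8772 - 1*(-22443)) = 6*(8772 + 22443) = 6*31215 = 187290)
S = sqrt(202) (S = sqrt(-9999 + 10201) = sqrt(202) ≈ 14.213)
C - S = 187290 - sqrt(202)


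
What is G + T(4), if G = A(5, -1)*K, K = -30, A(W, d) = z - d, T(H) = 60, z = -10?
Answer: 330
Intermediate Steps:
A(W, d) = -10 - d
G = 270 (G = (-10 - 1*(-1))*(-30) = (-10 + 1)*(-30) = -9*(-30) = 270)
G + T(4) = 270 + 60 = 330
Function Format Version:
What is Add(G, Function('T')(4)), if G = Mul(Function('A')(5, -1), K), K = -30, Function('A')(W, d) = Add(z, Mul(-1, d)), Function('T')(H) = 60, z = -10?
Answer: 330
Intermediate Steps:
Function('A')(W, d) = Add(-10, Mul(-1, d))
G = 270 (G = Mul(Add(-10, Mul(-1, -1)), -30) = Mul(Add(-10, 1), -30) = Mul(-9, -30) = 270)
Add(G, Function('T')(4)) = Add(270, 60) = 330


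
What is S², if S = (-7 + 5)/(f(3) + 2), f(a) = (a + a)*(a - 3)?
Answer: 1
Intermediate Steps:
f(a) = 2*a*(-3 + a) (f(a) = (2*a)*(-3 + a) = 2*a*(-3 + a))
S = -1 (S = (-7 + 5)/(2*3*(-3 + 3) + 2) = -2/(2*3*0 + 2) = -2/(0 + 2) = -2/2 = -2*½ = -1)
S² = (-1)² = 1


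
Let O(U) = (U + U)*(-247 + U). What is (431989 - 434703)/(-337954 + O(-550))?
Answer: -1357/269373 ≈ -0.0050376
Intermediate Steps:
O(U) = 2*U*(-247 + U) (O(U) = (2*U)*(-247 + U) = 2*U*(-247 + U))
(431989 - 434703)/(-337954 + O(-550)) = (431989 - 434703)/(-337954 + 2*(-550)*(-247 - 550)) = -2714/(-337954 + 2*(-550)*(-797)) = -2714/(-337954 + 876700) = -2714/538746 = -2714*1/538746 = -1357/269373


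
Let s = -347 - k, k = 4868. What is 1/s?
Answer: -1/5215 ≈ -0.00019175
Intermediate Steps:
s = -5215 (s = -347 - 1*4868 = -347 - 4868 = -5215)
1/s = 1/(-5215) = -1/5215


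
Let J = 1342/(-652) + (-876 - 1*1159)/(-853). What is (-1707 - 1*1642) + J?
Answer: -931192175/278078 ≈ -3348.7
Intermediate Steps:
J = 91047/278078 (J = 1342*(-1/652) + (-876 - 1159)*(-1/853) = -671/326 - 2035*(-1/853) = -671/326 + 2035/853 = 91047/278078 ≈ 0.32742)
(-1707 - 1*1642) + J = (-1707 - 1*1642) + 91047/278078 = (-1707 - 1642) + 91047/278078 = -3349 + 91047/278078 = -931192175/278078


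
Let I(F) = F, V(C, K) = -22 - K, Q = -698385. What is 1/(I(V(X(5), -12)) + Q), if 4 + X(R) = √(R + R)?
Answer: -1/698395 ≈ -1.4319e-6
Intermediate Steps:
X(R) = -4 + √2*√R (X(R) = -4 + √(R + R) = -4 + √(2*R) = -4 + √2*√R)
1/(I(V(X(5), -12)) + Q) = 1/((-22 - 1*(-12)) - 698385) = 1/((-22 + 12) - 698385) = 1/(-10 - 698385) = 1/(-698395) = -1/698395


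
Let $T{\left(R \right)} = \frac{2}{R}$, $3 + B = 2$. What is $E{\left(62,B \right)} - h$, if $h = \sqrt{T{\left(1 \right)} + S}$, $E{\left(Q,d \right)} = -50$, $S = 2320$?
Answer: $-50 - 3 \sqrt{258} \approx -98.187$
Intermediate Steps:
$B = -1$ ($B = -3 + 2 = -1$)
$h = 3 \sqrt{258}$ ($h = \sqrt{\frac{2}{1} + 2320} = \sqrt{2 \cdot 1 + 2320} = \sqrt{2 + 2320} = \sqrt{2322} = 3 \sqrt{258} \approx 48.187$)
$E{\left(62,B \right)} - h = -50 - 3 \sqrt{258}$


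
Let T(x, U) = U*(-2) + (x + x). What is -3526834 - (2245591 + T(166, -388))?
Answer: -5773533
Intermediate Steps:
T(x, U) = -2*U + 2*x
-3526834 - (2245591 + T(166, -388)) = -3526834 - (2245591 + (-2*(-388) + 2*166)) = -3526834 - (2245591 + (776 + 332)) = -3526834 - (2245591 + 1108) = -3526834 - 1*2246699 = -3526834 - 2246699 = -5773533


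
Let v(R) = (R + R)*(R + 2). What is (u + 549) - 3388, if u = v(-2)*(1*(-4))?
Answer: -2839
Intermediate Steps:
v(R) = 2*R*(2 + R) (v(R) = (2*R)*(2 + R) = 2*R*(2 + R))
u = 0 (u = (2*(-2)*(2 - 2))*(1*(-4)) = (2*(-2)*0)*(-4) = 0*(-4) = 0)
(u + 549) - 3388 = (0 + 549) - 3388 = 549 - 3388 = -2839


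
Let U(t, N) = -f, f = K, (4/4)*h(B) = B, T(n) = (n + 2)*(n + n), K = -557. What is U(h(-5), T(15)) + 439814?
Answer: 440371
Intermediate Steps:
T(n) = 2*n*(2 + n) (T(n) = (2 + n)*(2*n) = 2*n*(2 + n))
h(B) = B
f = -557
U(t, N) = 557 (U(t, N) = -1*(-557) = 557)
U(h(-5), T(15)) + 439814 = 557 + 439814 = 440371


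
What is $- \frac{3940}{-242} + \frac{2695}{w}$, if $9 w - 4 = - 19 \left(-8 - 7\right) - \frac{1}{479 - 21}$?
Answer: $\frac{1604914760}{16015681} \approx 100.21$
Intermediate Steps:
$w = \frac{132361}{4122}$ ($w = \frac{4}{9} + \frac{- 19 \left(-8 - 7\right) - \frac{1}{479 - 21}}{9} = \frac{4}{9} + \frac{\left(-19\right) \left(-15\right) - \frac{1}{458}}{9} = \frac{4}{9} + \frac{285 - \frac{1}{458}}{9} = \frac{4}{9} + \frac{1}{9} \cdot \frac{130529}{458} = \frac{4}{9} + \frac{130529}{4122} = \frac{132361}{4122} \approx 32.111$)
$- \frac{3940}{-242} + \frac{2695}{w} = - \frac{3940}{-242} + \frac{2695}{\frac{132361}{4122}} = \left(-3940\right) \left(- \frac{1}{242}\right) + 2695 \cdot \frac{4122}{132361} = \frac{1970}{121} + \frac{11108790}{132361} = \frac{1604914760}{16015681}$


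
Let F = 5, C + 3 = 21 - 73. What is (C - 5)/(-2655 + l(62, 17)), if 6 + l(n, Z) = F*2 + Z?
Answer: 10/439 ≈ 0.022779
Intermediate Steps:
C = -55 (C = -3 + (21 - 73) = -3 - 52 = -55)
l(n, Z) = 4 + Z (l(n, Z) = -6 + (5*2 + Z) = -6 + (10 + Z) = 4 + Z)
(C - 5)/(-2655 + l(62, 17)) = (-55 - 5)/(-2655 + (4 + 17)) = -60/(-2655 + 21) = -60/(-2634) = -60*(-1/2634) = 10/439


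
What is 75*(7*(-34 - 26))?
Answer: -31500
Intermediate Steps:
75*(7*(-34 - 26)) = 75*(7*(-60)) = 75*(-420) = -31500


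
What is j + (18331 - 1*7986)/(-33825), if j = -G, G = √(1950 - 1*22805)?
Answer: -2069/6765 - I*√20855 ≈ -0.30584 - 144.41*I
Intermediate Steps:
G = I*√20855 (G = √(1950 - 22805) = √(-20855) = I*√20855 ≈ 144.41*I)
j = -I*√20855 ≈ -144.41*I
j + (18331 - 1*7986)/(-33825) = -I*√20855 + (18331 - 1*7986)/(-33825) = -I*√20855 + (18331 - 7986)*(-1/33825) = -I*√20855 + 10345*(-1/33825) = -I*√20855 - 2069/6765 = -2069/6765 - I*√20855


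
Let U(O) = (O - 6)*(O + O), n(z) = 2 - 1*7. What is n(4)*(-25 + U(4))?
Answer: 205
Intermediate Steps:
n(z) = -5 (n(z) = 2 - 7 = -5)
U(O) = 2*O*(-6 + O) (U(O) = (-6 + O)*(2*O) = 2*O*(-6 + O))
n(4)*(-25 + U(4)) = -5*(-25 + 2*4*(-6 + 4)) = -5*(-25 + 2*4*(-2)) = -5*(-25 - 16) = -5*(-41) = 205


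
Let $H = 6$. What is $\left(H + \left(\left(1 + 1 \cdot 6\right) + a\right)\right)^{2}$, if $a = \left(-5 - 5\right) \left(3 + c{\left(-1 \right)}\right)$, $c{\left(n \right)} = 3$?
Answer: $2209$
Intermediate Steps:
$a = -60$ ($a = \left(-5 - 5\right) \left(3 + 3\right) = \left(-10\right) 6 = -60$)
$\left(H + \left(\left(1 + 1 \cdot 6\right) + a\right)\right)^{2} = \left(6 + \left(\left(1 + 1 \cdot 6\right) - 60\right)\right)^{2} = \left(6 + \left(\left(1 + 6\right) - 60\right)\right)^{2} = \left(6 + \left(7 - 60\right)\right)^{2} = \left(6 - 53\right)^{2} = \left(-47\right)^{2} = 2209$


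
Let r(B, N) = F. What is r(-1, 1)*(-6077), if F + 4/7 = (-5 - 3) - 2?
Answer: 449698/7 ≈ 64243.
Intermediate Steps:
F = -74/7 (F = -4/7 + ((-5 - 3) - 2) = -4/7 + (-8 - 2) = -4/7 - 10 = -74/7 ≈ -10.571)
r(B, N) = -74/7
r(-1, 1)*(-6077) = -74/7*(-6077) = 449698/7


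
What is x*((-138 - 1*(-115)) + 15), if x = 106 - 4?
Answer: -816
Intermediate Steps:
x = 102
x*((-138 - 1*(-115)) + 15) = 102*((-138 - 1*(-115)) + 15) = 102*((-138 + 115) + 15) = 102*(-23 + 15) = 102*(-8) = -816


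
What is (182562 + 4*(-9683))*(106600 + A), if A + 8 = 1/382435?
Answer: 1172631938413086/76487 ≈ 1.5331e+10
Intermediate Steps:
A = -3059479/382435 (A = -8 + 1/382435 = -3059479/382435 ≈ -8.0000)
(182562 + 4*(-9683))*(106600 + A) = (182562 + 4*(-9683))*(106600 - 3059479/382435) = (182562 - 38732)*(40764511521/382435) = 143830*(40764511521/382435) = 1172631938413086/76487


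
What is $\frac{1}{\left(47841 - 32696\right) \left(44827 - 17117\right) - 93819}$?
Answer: $\frac{1}{419574131} \approx 2.3834 \cdot 10^{-9}$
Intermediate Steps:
$\frac{1}{\left(47841 - 32696\right) \left(44827 - 17117\right) - 93819} = \frac{1}{15145 \cdot 27710 - 93819} = \frac{1}{419667950 - 93819} = \frac{1}{419574131}$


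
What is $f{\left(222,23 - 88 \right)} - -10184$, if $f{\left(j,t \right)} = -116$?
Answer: $10068$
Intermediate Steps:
$f{\left(222,23 - 88 \right)} - -10184 = -116 - -10184 = -116 + 10184 = 10068$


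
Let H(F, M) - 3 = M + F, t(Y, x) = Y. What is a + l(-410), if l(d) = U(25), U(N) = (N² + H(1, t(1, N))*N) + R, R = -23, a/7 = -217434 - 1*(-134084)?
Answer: -582723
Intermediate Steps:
H(F, M) = 3 + F + M (H(F, M) = 3 + (M + F) = 3 + (F + M) = 3 + F + M)
a = -583450 (a = 7*(-217434 - 1*(-134084)) = 7*(-217434 + 134084) = 7*(-83350) = -583450)
U(N) = -23 + N² + 5*N (U(N) = (N² + (3 + 1 + 1)*N) - 23 = (N² + 5*N) - 23 = -23 + N² + 5*N)
l(d) = 727 (l(d) = -23 + 25² + 5*25 = -23 + 625 + 125 = 727)
a + l(-410) = -583450 + 727 = -582723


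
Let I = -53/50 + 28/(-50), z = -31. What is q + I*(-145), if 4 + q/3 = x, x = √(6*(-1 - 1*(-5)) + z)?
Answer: 2229/10 + 3*I*√7 ≈ 222.9 + 7.9373*I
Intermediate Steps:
x = I*√7 (x = √(6*(-1 - 1*(-5)) - 31) = √(6*(-1 + 5) - 31) = √(6*4 - 31) = √(24 - 31) = √(-7) = I*√7 ≈ 2.6458*I)
q = -12 + 3*I*√7 (q = -12 + 3*(I*√7) = -12 + 3*I*√7 ≈ -12.0 + 7.9373*I)
I = -81/50 (I = -53*1/50 + 28*(-1/50) = -53/50 - 14/25 = -81/50 ≈ -1.6200)
q + I*(-145) = (-12 + 3*I*√7) - 81/50*(-145) = (-12 + 3*I*√7) + 2349/10 = 2229/10 + 3*I*√7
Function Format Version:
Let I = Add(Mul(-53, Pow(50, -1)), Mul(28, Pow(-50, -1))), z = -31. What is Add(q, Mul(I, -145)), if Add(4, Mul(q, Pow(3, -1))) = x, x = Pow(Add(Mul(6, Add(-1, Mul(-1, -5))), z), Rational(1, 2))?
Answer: Add(Rational(2229, 10), Mul(3, I, Pow(7, Rational(1, 2)))) ≈ Add(222.90, Mul(7.9373, I))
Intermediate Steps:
x = Mul(I, Pow(7, Rational(1, 2))) (x = Pow(Add(Mul(6, Add(-1, Mul(-1, -5))), -31), Rational(1, 2)) = Pow(Add(Mul(6, Add(-1, 5)), -31), Rational(1, 2)) = Pow(Add(Mul(6, 4), -31), Rational(1, 2)) = Pow(Add(24, -31), Rational(1, 2)) = Pow(-7, Rational(1, 2)) = Mul(I, Pow(7, Rational(1, 2))) ≈ Mul(2.6458, I))
q = Add(-12, Mul(3, I, Pow(7, Rational(1, 2)))) (q = Add(-12, Mul(3, Mul(I, Pow(7, Rational(1, 2))))) = Add(-12, Mul(3, I, Pow(7, Rational(1, 2)))) ≈ Add(-12.000, Mul(7.9373, I)))
I = Rational(-81, 50) (I = Add(Mul(-53, Rational(1, 50)), Mul(28, Rational(-1, 50))) = Add(Rational(-53, 50), Rational(-14, 25)) = Rational(-81, 50) ≈ -1.6200)
Add(q, Mul(I, -145)) = Add(Add(-12, Mul(3, I, Pow(7, Rational(1, 2)))), Mul(Rational(-81, 50), -145)) = Add(Add(-12, Mul(3, I, Pow(7, Rational(1, 2)))), Rational(2349, 10)) = Add(Rational(2229, 10), Mul(3, I, Pow(7, Rational(1, 2))))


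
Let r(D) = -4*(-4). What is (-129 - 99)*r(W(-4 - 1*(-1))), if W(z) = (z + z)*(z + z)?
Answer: -3648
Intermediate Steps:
W(z) = 4*z² (W(z) = (2*z)*(2*z) = 4*z²)
r(D) = 16
(-129 - 99)*r(W(-4 - 1*(-1))) = (-129 - 99)*16 = -228*16 = -3648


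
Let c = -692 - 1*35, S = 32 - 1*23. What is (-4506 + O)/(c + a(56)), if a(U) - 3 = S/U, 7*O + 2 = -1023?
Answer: 260536/40535 ≈ 6.4274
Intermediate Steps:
O = -1025/7 (O = -2/7 + (⅐)*(-1023) = -2/7 - 1023/7 = -1025/7 ≈ -146.43)
S = 9 (S = 32 - 23 = 9)
a(U) = 3 + 9/U
c = -727 (c = -692 - 35 = -727)
(-4506 + O)/(c + a(56)) = (-4506 - 1025/7)/(-727 + (3 + 9/56)) = -32567/(7*(-727 + (3 + 9*(1/56)))) = -32567/(7*(-727 + (3 + 9/56))) = -32567/(7*(-727 + 177/56)) = -32567/(7*(-40535/56)) = -32567/7*(-56/40535) = 260536/40535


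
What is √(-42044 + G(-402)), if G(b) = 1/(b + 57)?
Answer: I*√5004287445/345 ≈ 205.05*I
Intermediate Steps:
G(b) = 1/(57 + b)
√(-42044 + G(-402)) = √(-42044 + 1/(57 - 402)) = √(-42044 + 1/(-345)) = √(-42044 - 1/345) = √(-14505181/345) = I*√5004287445/345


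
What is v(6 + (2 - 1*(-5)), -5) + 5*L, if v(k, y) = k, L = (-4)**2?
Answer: 93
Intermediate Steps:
L = 16
v(6 + (2 - 1*(-5)), -5) + 5*L = (6 + (2 - 1*(-5))) + 5*16 = (6 + (2 + 5)) + 80 = (6 + 7) + 80 = 13 + 80 = 93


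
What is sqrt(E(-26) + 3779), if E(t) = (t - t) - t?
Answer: sqrt(3805) ≈ 61.685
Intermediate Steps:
E(t) = -t (E(t) = 0 - t = -t)
sqrt(E(-26) + 3779) = sqrt(-1*(-26) + 3779) = sqrt(26 + 3779) = sqrt(3805)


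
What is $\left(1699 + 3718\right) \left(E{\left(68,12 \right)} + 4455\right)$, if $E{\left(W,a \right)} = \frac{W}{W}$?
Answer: $24138152$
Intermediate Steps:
$E{\left(W,a \right)} = 1$
$\left(1699 + 3718\right) \left(E{\left(68,12 \right)} + 4455\right) = \left(1699 + 3718\right) \left(1 + 4455\right) = 5417 \cdot 4456 = 24138152$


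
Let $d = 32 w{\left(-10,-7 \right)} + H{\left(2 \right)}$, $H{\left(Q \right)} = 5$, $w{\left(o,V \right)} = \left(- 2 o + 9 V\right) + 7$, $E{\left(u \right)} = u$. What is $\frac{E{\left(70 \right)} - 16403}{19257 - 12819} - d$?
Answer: $\frac{7368053}{6438} \approx 1144.5$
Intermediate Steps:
$w{\left(o,V \right)} = 7 - 2 o + 9 V$
$d = -1147$ ($d = 32 \left(7 - -20 + 9 \left(-7\right)\right) + 5 = 32 \left(7 + 20 - 63\right) + 5 = 32 \left(-36\right) + 5 = -1152 + 5 = -1147$)
$\frac{E{\left(70 \right)} - 16403}{19257 - 12819} - d = \frac{70 - 16403}{19257 - 12819} - -1147 = - \frac{16333}{6438} + 1147 = \frac{7368053}{6438}$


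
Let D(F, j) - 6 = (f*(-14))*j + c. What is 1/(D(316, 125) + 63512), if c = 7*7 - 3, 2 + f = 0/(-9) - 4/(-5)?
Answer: 1/65664 ≈ 1.5229e-5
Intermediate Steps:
f = -6/5 (f = -2 + (0/(-9) - 4/(-5)) = -2 + (0*(-1/9) - 4*(-1/5)) = -2 + (0 + 4/5) = -2 + 4/5 = -6/5 ≈ -1.2000)
c = 46 (c = 49 - 3 = 46)
D(F, j) = 52 + 84*j/5 (D(F, j) = 6 + ((-6/5*(-14))*j + 46) = 6 + (84*j/5 + 46) = 6 + (46 + 84*j/5) = 52 + 84*j/5)
1/(D(316, 125) + 63512) = 1/((52 + (84/5)*125) + 63512) = 1/((52 + 2100) + 63512) = 1/(2152 + 63512) = 1/65664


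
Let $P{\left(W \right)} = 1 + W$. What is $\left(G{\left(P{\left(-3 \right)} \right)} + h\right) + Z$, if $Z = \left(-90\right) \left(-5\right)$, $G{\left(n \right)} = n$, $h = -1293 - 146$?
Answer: $-991$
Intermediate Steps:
$h = -1439$ ($h = -1293 - 146 = -1439$)
$Z = 450$
$\left(G{\left(P{\left(-3 \right)} \right)} + h\right) + Z = \left(\left(1 - 3\right) - 1439\right) + 450 = \left(-2 - 1439\right) + 450 = -1441 + 450 = -991$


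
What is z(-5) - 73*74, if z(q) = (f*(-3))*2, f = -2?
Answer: -5390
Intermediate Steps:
z(q) = 12 (z(q) = -2*(-3)*2 = 6*2 = 12)
z(-5) - 73*74 = 12 - 73*74 = 12 - 5402 = -5390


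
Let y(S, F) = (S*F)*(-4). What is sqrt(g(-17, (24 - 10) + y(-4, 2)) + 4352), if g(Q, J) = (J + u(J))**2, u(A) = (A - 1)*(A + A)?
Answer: 2*sqrt(4381737) ≈ 4186.5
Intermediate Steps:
u(A) = 2*A*(-1 + A) (u(A) = (-1 + A)*(2*A) = 2*A*(-1 + A))
y(S, F) = -4*F*S (y(S, F) = (F*S)*(-4) = -4*F*S)
g(Q, J) = (J + 2*J*(-1 + J))**2
sqrt(g(-17, (24 - 10) + y(-4, 2)) + 4352) = sqrt(((24 - 10) - 4*2*(-4))**2*(-1 + 2*((24 - 10) - 4*2*(-4)))**2 + 4352) = sqrt((14 + 32)**2*(-1 + 2*(14 + 32))**2 + 4352) = sqrt(46**2*(-1 + 2*46)**2 + 4352) = sqrt(2116*(-1 + 92)**2 + 4352) = sqrt(2116*91**2 + 4352) = sqrt(2116*8281 + 4352) = sqrt(17522596 + 4352) = sqrt(17526948) = 2*sqrt(4381737)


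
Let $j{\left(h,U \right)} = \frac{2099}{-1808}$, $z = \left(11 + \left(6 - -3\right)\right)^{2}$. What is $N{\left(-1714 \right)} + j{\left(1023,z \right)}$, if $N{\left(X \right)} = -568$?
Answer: $- \frac{1029043}{1808} \approx -569.16$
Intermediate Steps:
$z = 400$ ($z = \left(11 + \left(6 + 3\right)\right)^{2} = \left(11 + 9\right)^{2} = 20^{2} = 400$)
$j{\left(h,U \right)} = - \frac{2099}{1808}$ ($j{\left(h,U \right)} = 2099 \left(- \frac{1}{1808}\right) = - \frac{2099}{1808}$)
$N{\left(-1714 \right)} + j{\left(1023,z \right)} = -568 - \frac{2099}{1808} = - \frac{1029043}{1808}$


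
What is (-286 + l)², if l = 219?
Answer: 4489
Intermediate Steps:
(-286 + l)² = (-286 + 219)² = (-67)² = 4489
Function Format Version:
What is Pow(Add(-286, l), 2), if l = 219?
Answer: 4489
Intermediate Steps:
Pow(Add(-286, l), 2) = Pow(Add(-286, 219), 2) = Pow(-67, 2) = 4489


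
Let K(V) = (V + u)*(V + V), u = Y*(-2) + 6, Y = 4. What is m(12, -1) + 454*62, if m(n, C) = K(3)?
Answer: 28154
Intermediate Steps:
u = -2 (u = 4*(-2) + 6 = -8 + 6 = -2)
K(V) = 2*V*(-2 + V) (K(V) = (V - 2)*(V + V) = (-2 + V)*(2*V) = 2*V*(-2 + V))
m(n, C) = 6 (m(n, C) = 2*3*(-2 + 3) = 2*3*1 = 6)
m(12, -1) + 454*62 = 6 + 454*62 = 6 + 28148 = 28154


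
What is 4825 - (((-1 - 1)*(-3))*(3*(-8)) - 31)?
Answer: 5000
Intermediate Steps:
4825 - (((-1 - 1)*(-3))*(3*(-8)) - 31) = 4825 - (-2*(-3)*(-24) - 31) = 4825 - (6*(-24) - 31) = 4825 - (-144 - 31) = 4825 - 1*(-175) = 4825 + 175 = 5000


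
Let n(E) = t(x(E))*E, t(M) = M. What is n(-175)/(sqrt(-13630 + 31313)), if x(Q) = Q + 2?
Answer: 30275*sqrt(17683)/17683 ≈ 227.67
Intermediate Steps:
x(Q) = 2 + Q
n(E) = E*(2 + E) (n(E) = (2 + E)*E = E*(2 + E))
n(-175)/(sqrt(-13630 + 31313)) = (-175*(2 - 175))/(sqrt(-13630 + 31313)) = (-175*(-173))/(sqrt(17683)) = 30275*(sqrt(17683)/17683) = 30275*sqrt(17683)/17683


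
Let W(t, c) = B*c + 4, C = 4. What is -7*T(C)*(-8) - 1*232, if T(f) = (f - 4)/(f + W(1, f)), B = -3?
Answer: -232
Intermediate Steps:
W(t, c) = 4 - 3*c (W(t, c) = -3*c + 4 = 4 - 3*c)
T(f) = (-4 + f)/(4 - 2*f) (T(f) = (f - 4)/(f + (4 - 3*f)) = (-4 + f)/(4 - 2*f))
-7*T(C)*(-8) - 1*232 = -7*(4 - 1*4)/(2*(-2 + 4))*(-8) - 1*232 = -7*(4 - 4)/(2*2)*(-8) - 232 = -7*0/(2*2)*(-8) - 232 = -7*0*(-8) - 232 = 0*(-8) - 232 = 0 - 232 = -232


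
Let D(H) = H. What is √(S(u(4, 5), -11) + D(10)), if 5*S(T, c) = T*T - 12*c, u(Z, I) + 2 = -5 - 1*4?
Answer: √1515/5 ≈ 7.7846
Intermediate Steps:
u(Z, I) = -11 (u(Z, I) = -2 + (-5 - 1*4) = -2 + (-5 - 4) = -2 - 9 = -11)
S(T, c) = -12*c/5 + T²/5 (S(T, c) = (T*T - 12*c)/5 = (T² - 12*c)/5 = -12*c/5 + T²/5)
√(S(u(4, 5), -11) + D(10)) = √((-12/5*(-11) + (⅕)*(-11)²) + 10) = √((132/5 + (⅕)*121) + 10) = √((132/5 + 121/5) + 10) = √(253/5 + 10) = √(303/5) = √1515/5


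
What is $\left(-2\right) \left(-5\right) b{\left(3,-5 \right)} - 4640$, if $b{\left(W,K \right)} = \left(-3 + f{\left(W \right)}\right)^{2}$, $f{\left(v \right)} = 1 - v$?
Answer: $-4390$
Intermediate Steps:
$b{\left(W,K \right)} = \left(-2 - W\right)^{2}$ ($b{\left(W,K \right)} = \left(-3 - \left(-1 + W\right)\right)^{2} = \left(-2 - W\right)^{2}$)
$\left(-2\right) \left(-5\right) b{\left(3,-5 \right)} - 4640 = \left(-2\right) \left(-5\right) \left(2 + 3\right)^{2} - 4640 = 10 \cdot 5^{2} - 4640 = 10 \cdot 25 - 4640 = 250 - 4640 = -4390$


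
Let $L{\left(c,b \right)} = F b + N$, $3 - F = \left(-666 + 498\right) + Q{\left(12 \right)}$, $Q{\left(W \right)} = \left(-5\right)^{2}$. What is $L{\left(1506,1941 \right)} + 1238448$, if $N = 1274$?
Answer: $1523108$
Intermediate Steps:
$Q{\left(W \right)} = 25$
$F = 146$ ($F = 3 - \left(\left(-666 + 498\right) + 25\right) = 3 - \left(-168 + 25\right) = 3 - -143 = 3 + 143 = 146$)
$L{\left(c,b \right)} = 1274 + 146 b$ ($L{\left(c,b \right)} = 146 b + 1274 = 1274 + 146 b$)
$L{\left(1506,1941 \right)} + 1238448 = \left(1274 + 146 \cdot 1941\right) + 1238448 = \left(1274 + 283386\right) + 1238448 = 284660 + 1238448 = 1523108$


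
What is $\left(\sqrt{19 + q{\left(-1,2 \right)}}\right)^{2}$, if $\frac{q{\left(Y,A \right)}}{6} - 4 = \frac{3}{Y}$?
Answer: $25$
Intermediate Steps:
$q{\left(Y,A \right)} = 24 + \frac{18}{Y}$ ($q{\left(Y,A \right)} = 24 + 6 \frac{3}{Y} = 24 + \frac{18}{Y}$)
$\left(\sqrt{19 + q{\left(-1,2 \right)}}\right)^{2} = \left(\sqrt{19 + \left(24 + \frac{18}{-1}\right)}\right)^{2} = \left(\sqrt{19 + \left(24 + 18 \left(-1\right)\right)}\right)^{2} = \left(\sqrt{19 + \left(24 - 18\right)}\right)^{2} = \left(\sqrt{19 + 6}\right)^{2} = \left(\sqrt{25}\right)^{2} = 5^{2} = 25$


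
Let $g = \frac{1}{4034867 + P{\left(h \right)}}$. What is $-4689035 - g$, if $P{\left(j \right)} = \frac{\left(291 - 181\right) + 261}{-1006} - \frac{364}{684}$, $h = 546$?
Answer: $- \frac{3254667988043211451}{694101875555} \approx -4.689 \cdot 10^{6}$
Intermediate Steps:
$P{\left(j \right)} = - \frac{154987}{172026}$ ($P{\left(j \right)} = \left(110 + 261\right) \left(- \frac{1}{1006}\right) - \frac{91}{171} = 371 \left(- \frac{1}{1006}\right) - \frac{91}{171} = - \frac{371}{1006} - \frac{91}{171} = - \frac{154987}{172026}$)
$g = \frac{172026}{694101875555}$ ($g = \frac{1}{4034867 - \frac{154987}{172026}} = \frac{1}{\frac{694101875555}{172026}} = \frac{172026}{694101875555} \approx 2.4784 \cdot 10^{-7}$)
$-4689035 - g = -4689035 - \frac{172026}{694101875555} = - \frac{3254667988043211451}{694101875555}$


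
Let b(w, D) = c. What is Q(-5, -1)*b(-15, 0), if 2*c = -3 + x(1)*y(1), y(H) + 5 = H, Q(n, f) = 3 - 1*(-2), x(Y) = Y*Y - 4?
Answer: 45/2 ≈ 22.500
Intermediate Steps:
x(Y) = -4 + Y² (x(Y) = Y² - 4 = -4 + Y²)
Q(n, f) = 5 (Q(n, f) = 3 + 2 = 5)
y(H) = -5 + H
c = 9/2 (c = (-3 + (-4 + 1²)*(-5 + 1))/2 = (-3 + (-4 + 1)*(-4))/2 = (-3 - 3*(-4))/2 = (-3 + 12)/2 = (½)*9 = 9/2 ≈ 4.5000)
b(w, D) = 9/2
Q(-5, -1)*b(-15, 0) = 5*(9/2) = 45/2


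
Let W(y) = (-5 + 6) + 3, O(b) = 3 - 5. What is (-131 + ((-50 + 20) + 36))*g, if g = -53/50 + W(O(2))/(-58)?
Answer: 8185/58 ≈ 141.12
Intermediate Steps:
O(b) = -2
W(y) = 4 (W(y) = 1 + 3 = 4)
g = -1637/1450 (g = -53/50 + 4/(-58) = -53*1/50 + 4*(-1/58) = -53/50 - 2/29 = -1637/1450 ≈ -1.1290)
(-131 + ((-50 + 20) + 36))*g = (-131 + ((-50 + 20) + 36))*(-1637/1450) = (-131 + (-30 + 36))*(-1637/1450) = (-131 + 6)*(-1637/1450) = -125*(-1637/1450) = 8185/58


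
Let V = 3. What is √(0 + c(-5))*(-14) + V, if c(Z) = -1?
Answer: 3 - 14*I ≈ 3.0 - 14.0*I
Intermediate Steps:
√(0 + c(-5))*(-14) + V = √(0 - 1)*(-14) + 3 = √(-1)*(-14) + 3 = I*(-14) + 3 = -14*I + 3 = 3 - 14*I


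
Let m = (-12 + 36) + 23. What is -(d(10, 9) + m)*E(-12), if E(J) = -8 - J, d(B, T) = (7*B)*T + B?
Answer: -2748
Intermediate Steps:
d(B, T) = B + 7*B*T (d(B, T) = 7*B*T + B = B + 7*B*T)
m = 47 (m = 24 + 23 = 47)
-(d(10, 9) + m)*E(-12) = -(10*(1 + 7*9) + 47)*(-8 - 1*(-12)) = -(10*(1 + 63) + 47)*(-8 + 12) = -(10*64 + 47)*4 = -(640 + 47)*4 = -687*4 = -1*2748 = -2748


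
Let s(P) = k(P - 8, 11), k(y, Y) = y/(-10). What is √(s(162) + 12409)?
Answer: 4*√19365/5 ≈ 111.33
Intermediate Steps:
k(y, Y) = -y/10 (k(y, Y) = y*(-⅒) = -y/10)
s(P) = ⅘ - P/10 (s(P) = -(P - 8)/10 = -(-8 + P)/10 = ⅘ - P/10)
√(s(162) + 12409) = √((⅘ - ⅒*162) + 12409) = √((⅘ - 81/5) + 12409) = √(-77/5 + 12409) = √(61968/5) = 4*√19365/5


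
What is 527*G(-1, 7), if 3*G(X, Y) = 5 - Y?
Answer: -1054/3 ≈ -351.33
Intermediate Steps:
G(X, Y) = 5/3 - Y/3 (G(X, Y) = (5 - Y)/3 = 5/3 - Y/3)
527*G(-1, 7) = 527*(5/3 - ⅓*7) = 527*(5/3 - 7/3) = 527*(-⅔) = -1054/3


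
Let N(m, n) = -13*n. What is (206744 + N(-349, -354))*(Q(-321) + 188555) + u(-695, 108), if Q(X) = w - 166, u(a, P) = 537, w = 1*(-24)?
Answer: 39810189827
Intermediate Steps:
w = -24
Q(X) = -190 (Q(X) = -24 - 166 = -190)
(206744 + N(-349, -354))*(Q(-321) + 188555) + u(-695, 108) = (206744 - 13*(-354))*(-190 + 188555) + 537 = (206744 + 4602)*188365 + 537 = 211346*188365 + 537 = 39810189290 + 537 = 39810189827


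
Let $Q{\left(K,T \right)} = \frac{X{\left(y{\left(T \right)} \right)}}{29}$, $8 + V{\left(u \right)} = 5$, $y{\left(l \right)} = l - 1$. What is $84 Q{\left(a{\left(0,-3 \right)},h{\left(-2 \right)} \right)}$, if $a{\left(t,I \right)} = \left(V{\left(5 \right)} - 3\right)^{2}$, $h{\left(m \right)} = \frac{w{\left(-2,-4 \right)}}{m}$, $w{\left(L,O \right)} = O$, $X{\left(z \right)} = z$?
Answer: $\frac{84}{29} \approx 2.8966$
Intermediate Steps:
$y{\left(l \right)} = -1 + l$ ($y{\left(l \right)} = l - 1 = -1 + l$)
$V{\left(u \right)} = -3$ ($V{\left(u \right)} = -8 + 5 = -3$)
$h{\left(m \right)} = - \frac{4}{m}$
$a{\left(t,I \right)} = 36$ ($a{\left(t,I \right)} = \left(-3 - 3\right)^{2} = \left(-6\right)^{2} = 36$)
$Q{\left(K,T \right)} = - \frac{1}{29} + \frac{T}{29}$ ($Q{\left(K,T \right)} = \frac{-1 + T}{29} = \left(-1 + T\right) \frac{1}{29} = - \frac{1}{29} + \frac{T}{29}$)
$84 Q{\left(a{\left(0,-3 \right)},h{\left(-2 \right)} \right)} = 84 \left(- \frac{1}{29} + \frac{\left(-4\right) \frac{1}{-2}}{29}\right) = 84 \left(- \frac{1}{29} + \frac{\left(-4\right) \left(- \frac{1}{2}\right)}{29}\right) = 84 \left(- \frac{1}{29} + \frac{1}{29} \cdot 2\right) = 84 \left(- \frac{1}{29} + \frac{2}{29}\right) = 84 \cdot \frac{1}{29} = \frac{84}{29}$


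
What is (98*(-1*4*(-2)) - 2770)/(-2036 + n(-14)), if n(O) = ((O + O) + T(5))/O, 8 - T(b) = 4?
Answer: 6951/7120 ≈ 0.97626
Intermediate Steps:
T(b) = 4 (T(b) = 8 - 1*4 = 8 - 4 = 4)
n(O) = (4 + 2*O)/O (n(O) = ((O + O) + 4)/O = (2*O + 4)/O = (4 + 2*O)/O)
(98*(-1*4*(-2)) - 2770)/(-2036 + n(-14)) = (98*(-1*4*(-2)) - 2770)/(-2036 + (2 + 4/(-14))) = (98*(-4*(-2)) - 2770)/(-2036 + (2 + 4*(-1/14))) = (98*8 - 2770)/(-2036 + (2 - 2/7)) = (784 - 2770)/(-2036 + 12/7) = -1986/(-14240/7) = -1986*(-7/14240) = 6951/7120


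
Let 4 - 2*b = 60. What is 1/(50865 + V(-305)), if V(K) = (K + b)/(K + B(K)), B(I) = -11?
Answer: 316/16073673 ≈ 1.9659e-5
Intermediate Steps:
b = -28 (b = 2 - ½*60 = 2 - 30 = -28)
V(K) = (-28 + K)/(-11 + K) (V(K) = (K - 28)/(K - 11) = (-28 + K)/(-11 + K))
1/(50865 + V(-305)) = 1/(50865 + (-28 - 305)/(-11 - 305)) = 1/(50865 - 333/(-316)) = 1/(50865 - 1/316*(-333)) = 1/(50865 + 333/316) = 1/(16073673/316) = 316/16073673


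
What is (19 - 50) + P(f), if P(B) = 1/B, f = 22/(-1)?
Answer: -683/22 ≈ -31.045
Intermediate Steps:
f = -22 (f = 22*(-1) = -22)
(19 - 50) + P(f) = (19 - 50) + 1/(-22) = -31 - 1/22 = -683/22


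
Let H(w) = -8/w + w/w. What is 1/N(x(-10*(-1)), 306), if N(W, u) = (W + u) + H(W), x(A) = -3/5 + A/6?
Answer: 30/9017 ≈ 0.0033270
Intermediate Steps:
H(w) = 1 - 8/w (H(w) = -8/w + 1 = 1 - 8/w)
x(A) = -⅗ + A/6 (x(A) = -3*⅕ + A*(⅙) = -⅗ + A/6)
N(W, u) = W + u + (-8 + W)/W (N(W, u) = (W + u) + (-8 + W)/W = W + u + (-8 + W)/W)
1/N(x(-10*(-1)), 306) = 1/(1 + (-⅗ + (-10*(-1))/6) + 306 - 8/(-⅗ + (-10*(-1))/6)) = 1/(1 + (-⅗ + (-2*(-5))/6) + 306 - 8/(-⅗ + (-2*(-5))/6)) = 1/(1 + (-⅗ + (⅙)*10) + 306 - 8/(-⅗ + (⅙)*10)) = 1/(1 + (-⅗ + 5/3) + 306 - 8/(-⅗ + 5/3)) = 1/(1 + 16/15 + 306 - 8/16/15) = 1/(1 + 16/15 + 306 - 8*15/16) = 1/(1 + 16/15 + 306 - 15/2) = 1/(9017/30) = 30/9017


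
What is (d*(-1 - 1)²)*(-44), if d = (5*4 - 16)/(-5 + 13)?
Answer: -88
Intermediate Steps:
d = ½ (d = (20 - 16)/8 = 4*(⅛) = ½ ≈ 0.50000)
(d*(-1 - 1)²)*(-44) = ((-1 - 1)²/2)*(-44) = ((½)*(-2)²)*(-44) = ((½)*4)*(-44) = 2*(-44) = -88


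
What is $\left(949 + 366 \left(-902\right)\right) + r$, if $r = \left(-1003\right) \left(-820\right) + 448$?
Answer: $493725$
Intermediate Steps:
$r = 822908$ ($r = 822460 + 448 = 822908$)
$\left(949 + 366 \left(-902\right)\right) + r = \left(949 + 366 \left(-902\right)\right) + 822908 = \left(949 - 330132\right) + 822908 = -329183 + 822908 = 493725$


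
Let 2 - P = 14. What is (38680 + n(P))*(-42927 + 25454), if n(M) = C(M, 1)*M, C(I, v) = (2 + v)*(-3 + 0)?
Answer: -677742724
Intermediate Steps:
C(I, v) = -6 - 3*v (C(I, v) = (2 + v)*(-3) = -6 - 3*v)
P = -12 (P = 2 - 1*14 = 2 - 14 = -12)
n(M) = -9*M (n(M) = (-6 - 3*1)*M = (-6 - 3)*M = -9*M)
(38680 + n(P))*(-42927 + 25454) = (38680 - 9*(-12))*(-42927 + 25454) = (38680 + 108)*(-17473) = 38788*(-17473) = -677742724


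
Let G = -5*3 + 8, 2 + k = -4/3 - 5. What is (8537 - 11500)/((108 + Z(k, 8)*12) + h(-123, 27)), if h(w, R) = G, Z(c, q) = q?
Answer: -2963/197 ≈ -15.041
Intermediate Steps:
k = -25/3 (k = -2 + (-4/3 - 5) = -2 - 19/3 = -25/3 ≈ -8.3333)
G = -7 (G = -15 + 8 = -7)
h(w, R) = -7
(8537 - 11500)/((108 + Z(k, 8)*12) + h(-123, 27)) = (8537 - 11500)/((108 + 8*12) - 7) = -2963/((108 + 96) - 7) = -2963/(204 - 7) = -2963/197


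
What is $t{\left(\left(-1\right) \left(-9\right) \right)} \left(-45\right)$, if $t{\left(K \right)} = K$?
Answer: $-405$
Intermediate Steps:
$t{\left(\left(-1\right) \left(-9\right) \right)} \left(-45\right) = \left(-1\right) \left(-9\right) \left(-45\right) = 9 \left(-45\right) = -405$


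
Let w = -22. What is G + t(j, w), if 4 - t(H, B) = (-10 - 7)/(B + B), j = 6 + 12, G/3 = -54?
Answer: -6969/44 ≈ -158.39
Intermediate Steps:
G = -162 (G = 3*(-54) = -162)
j = 18
t(H, B) = 4 + 17/(2*B) (t(H, B) = 4 - (-10 - 7)/(B + B) = 4 - (-17)/(2*B) = 4 + 17/(2*B))
G + t(j, w) = -162 + (4 + (17/2)/(-22)) = -162 + (4 + (17/2)*(-1/22)) = -162 + (4 - 17/44) = -162 + 159/44 = -6969/44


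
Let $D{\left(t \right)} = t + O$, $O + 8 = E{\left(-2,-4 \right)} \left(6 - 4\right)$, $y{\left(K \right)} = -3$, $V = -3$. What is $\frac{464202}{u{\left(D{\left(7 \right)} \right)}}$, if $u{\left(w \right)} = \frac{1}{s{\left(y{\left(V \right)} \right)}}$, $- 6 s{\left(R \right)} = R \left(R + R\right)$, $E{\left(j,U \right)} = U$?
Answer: $-1392606$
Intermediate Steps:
$O = -16$ ($O = -8 - 4 \left(6 - 4\right) = -8 - 8 = -16$)
$s{\left(R \right)} = - \frac{R^{2}}{3}$ ($s{\left(R \right)} = - \frac{R \left(R + R\right)}{6} = - \frac{R 2 R}{6} = - \frac{2 R^{2}}{6} = - \frac{R^{2}}{3}$)
$D{\left(t \right)} = -16 + t$ ($D{\left(t \right)} = t - 16 = -16 + t$)
$u{\left(w \right)} = - \frac{1}{3}$ ($u{\left(w \right)} = \frac{1}{\left(- \frac{1}{3}\right) \left(-3\right)^{2}} = \frac{1}{\left(- \frac{1}{3}\right) 9} = \frac{1}{-3} = - \frac{1}{3}$)
$\frac{464202}{u{\left(D{\left(7 \right)} \right)}} = \frac{464202}{- \frac{1}{3}} = 464202 \left(-3\right) = -1392606$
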